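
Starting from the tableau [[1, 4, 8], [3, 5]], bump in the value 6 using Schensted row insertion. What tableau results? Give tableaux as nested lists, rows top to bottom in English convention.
[[1, 4, 6], [3, 5, 8]]

In row 1, 6 replaces 8 (the leftmost entry greater than 6); 8 is bumped to row 2. 8 is appended to row 2. The new tableau is [[1, 4, 6], [3, 5, 8]].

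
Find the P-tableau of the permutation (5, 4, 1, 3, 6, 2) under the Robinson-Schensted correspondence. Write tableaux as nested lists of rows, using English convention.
Insert 5: appended to row 1. P = [[5]].
Insert 4: 4 bumps 5 from row 1; 5 starts row 2. P = [[4], [5]].
Insert 1: 1 bumps 4 from row 1; 4 bumps 5 from row 2; 5 starts row 3. P = [[1], [4], [5]].
Insert 3: appended to row 1. P = [[1, 3], [4], [5]].
Insert 6: appended to row 1. P = [[1, 3, 6], [4], [5]].
Insert 2: 2 bumps 3 from row 1; 3 bumps 4 from row 2; 4 bumps 5 from row 3; 5 starts row 4. P = [[1, 2, 6], [3], [4], [5]].

So P = [[1, 2, 6], [3], [4], [5]].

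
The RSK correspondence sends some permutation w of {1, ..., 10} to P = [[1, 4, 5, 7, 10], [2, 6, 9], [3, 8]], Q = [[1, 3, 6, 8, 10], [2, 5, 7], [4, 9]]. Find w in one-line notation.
3 2 8 1 4 9 6 7 5 10

Reverse the RSK construction: for i from n down to 1, find the cell of Q containing i, remove the entry at that cell from P, and reverse-bump it up through P; the value ejected from row 1 is w(i).

Step i=10: Q has 10 at row 1, column 5; remove that cell from P, ejecting 10. So w(10) = 10. P is now [[1, 4, 5, 7], [2, 6, 9], [3, 8]].
Step i=9: Q has 9 at row 3, column 2; remove 8 from row 3 of P and reverse-bump: 8 enters row 2 and ejects 6; 6 enters row 1 and ejects 5. So w(9) = 5. P is now [[1, 4, 6, 7], [2, 8, 9], [3]].
Step i=8: Q has 8 at row 1, column 4; remove that cell from P, ejecting 7. So w(8) = 7. P is now [[1, 4, 6], [2, 8, 9], [3]].
Step i=7: Q has 7 at row 2, column 3; remove 9 from row 2 of P and reverse-bump: 9 enters row 1 and ejects 6. So w(7) = 6. P is now [[1, 4, 9], [2, 8], [3]].
Step i=6: Q has 6 at row 1, column 3; remove that cell from P, ejecting 9. So w(6) = 9. P is now [[1, 4], [2, 8], [3]].
Step i=5: Q has 5 at row 2, column 2; remove 8 from row 2 of P and reverse-bump: 8 enters row 1 and ejects 4. So w(5) = 4. P is now [[1, 8], [2], [3]].
Step i=4: Q has 4 at row 3, column 1; remove 3 from row 3 of P and reverse-bump: 3 enters row 2 and ejects 2; 2 enters row 1 and ejects 1. So w(4) = 1. P is now [[2, 8], [3]].
Step i=3: Q has 3 at row 1, column 2; remove that cell from P, ejecting 8. So w(3) = 8. P is now [[2], [3]].
Step i=2: Q has 2 at row 2, column 1; remove 3 from row 2 of P and reverse-bump: 3 enters row 1 and ejects 2. So w(2) = 2. P is now [[3]].
Step i=1: Q has 1 at row 1, column 1; remove that cell from P, ejecting 3. So w(1) = 3. P is now [].

So w = 3 2 8 1 4 9 6 7 5 10.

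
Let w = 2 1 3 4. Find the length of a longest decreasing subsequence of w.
2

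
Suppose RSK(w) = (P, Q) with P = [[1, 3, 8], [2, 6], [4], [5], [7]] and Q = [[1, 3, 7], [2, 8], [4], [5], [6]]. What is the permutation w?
Reverse the RSK construction: for i from n down to 1, find the cell of Q containing i, remove the entry at that cell from P, and reverse-bump it up through P; the value ejected from row 1 is w(i).

Step i=8: Q has 8 at row 2, column 2; remove 6 from row 2 of P and reverse-bump: 6 enters row 1 and ejects 3. So w(8) = 3. P is now [[1, 6, 8], [2], [4], [5], [7]].
Step i=7: Q has 7 at row 1, column 3; remove that cell from P, ejecting 8. So w(7) = 8. P is now [[1, 6], [2], [4], [5], [7]].
Step i=6: Q has 6 at row 5, column 1; remove 7 from row 5 of P and reverse-bump: 7 enters row 4 and ejects 5; 5 enters row 3 and ejects 4; 4 enters row 2 and ejects 2; 2 enters row 1 and ejects 1. So w(6) = 1. P is now [[2, 6], [4], [5], [7]].
Step i=5: Q has 5 at row 4, column 1; remove 7 from row 4 of P and reverse-bump: 7 enters row 3 and ejects 5; 5 enters row 2 and ejects 4; 4 enters row 1 and ejects 2. So w(5) = 2. P is now [[4, 6], [5], [7]].
Step i=4: Q has 4 at row 3, column 1; remove 7 from row 3 of P and reverse-bump: 7 enters row 2 and ejects 5; 5 enters row 1 and ejects 4. So w(4) = 4. P is now [[5, 6], [7]].
Step i=3: Q has 3 at row 1, column 2; remove that cell from P, ejecting 6. So w(3) = 6. P is now [[5], [7]].
Step i=2: Q has 2 at row 2, column 1; remove 7 from row 2 of P and reverse-bump: 7 enters row 1 and ejects 5. So w(2) = 5. P is now [[7]].
Step i=1: Q has 1 at row 1, column 1; remove that cell from P, ejecting 7. So w(1) = 7. P is now [].

So w = 7 5 6 4 2 1 8 3.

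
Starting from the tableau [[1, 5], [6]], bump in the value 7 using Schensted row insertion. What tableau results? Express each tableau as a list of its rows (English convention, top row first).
7 is larger than every entry of row 1, so it is appended to row 1. The new tableau is [[1, 5, 7], [6]].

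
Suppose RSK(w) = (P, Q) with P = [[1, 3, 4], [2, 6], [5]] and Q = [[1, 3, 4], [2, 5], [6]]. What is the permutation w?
5 2 3 6 4 1

Reverse the RSK construction: for i from n down to 1, find the cell of Q containing i, remove the entry at that cell from P, and reverse-bump it up through P; the value ejected from row 1 is w(i).

Step i=6: Q has 6 at row 3, column 1; remove 5 from row 3 of P and reverse-bump: 5 enters row 2 and ejects 2; 2 enters row 1 and ejects 1. So w(6) = 1. P is now [[2, 3, 4], [5, 6]].
Step i=5: Q has 5 at row 2, column 2; remove 6 from row 2 of P and reverse-bump: 6 enters row 1 and ejects 4. So w(5) = 4. P is now [[2, 3, 6], [5]].
Step i=4: Q has 4 at row 1, column 3; remove that cell from P, ejecting 6. So w(4) = 6. P is now [[2, 3], [5]].
Step i=3: Q has 3 at row 1, column 2; remove that cell from P, ejecting 3. So w(3) = 3. P is now [[2], [5]].
Step i=2: Q has 2 at row 2, column 1; remove 5 from row 2 of P and reverse-bump: 5 enters row 1 and ejects 2. So w(2) = 2. P is now [[5]].
Step i=1: Q has 1 at row 1, column 1; remove that cell from P, ejecting 5. So w(1) = 5. P is now [].

So w = 5 2 3 6 4 1.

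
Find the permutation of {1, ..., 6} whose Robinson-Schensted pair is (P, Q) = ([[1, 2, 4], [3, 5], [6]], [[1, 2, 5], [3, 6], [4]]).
1 6 3 2 5 4

Reverse the RSK construction: for i from n down to 1, find the cell of Q containing i, remove the entry at that cell from P, and reverse-bump it up through P; the value ejected from row 1 is w(i).

Step i=6: Q has 6 at row 2, column 2; remove 5 from row 2 of P and reverse-bump: 5 enters row 1 and ejects 4. So w(6) = 4. P is now [[1, 2, 5], [3], [6]].
Step i=5: Q has 5 at row 1, column 3; remove that cell from P, ejecting 5. So w(5) = 5. P is now [[1, 2], [3], [6]].
Step i=4: Q has 4 at row 3, column 1; remove 6 from row 3 of P and reverse-bump: 6 enters row 2 and ejects 3; 3 enters row 1 and ejects 2. So w(4) = 2. P is now [[1, 3], [6]].
Step i=3: Q has 3 at row 2, column 1; remove 6 from row 2 of P and reverse-bump: 6 enters row 1 and ejects 3. So w(3) = 3. P is now [[1, 6]].
Step i=2: Q has 2 at row 1, column 2; remove that cell from P, ejecting 6. So w(2) = 6. P is now [[1]].
Step i=1: Q has 1 at row 1, column 1; remove that cell from P, ejecting 1. So w(1) = 1. P is now [].

So w = 1 6 3 2 5 4.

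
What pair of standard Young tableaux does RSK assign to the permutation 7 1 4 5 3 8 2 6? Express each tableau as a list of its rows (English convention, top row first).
Insert each entry of the permutation into P by Schensted row insertion, recording in Q the position of each new cell.

Insert 7: appended to row 1. P = [[7]], Q = [[1]].
Insert 1: 1 bumps 7 from row 1; 7 starts row 2. P = [[1], [7]], Q = [[1], [2]].
Insert 4: appended to row 1. P = [[1, 4], [7]], Q = [[1, 3], [2]].
Insert 5: appended to row 1. P = [[1, 4, 5], [7]], Q = [[1, 3, 4], [2]].
Insert 3: 3 bumps 4 from row 1; 4 bumps 7 from row 2; 7 starts row 3. P = [[1, 3, 5], [4], [7]], Q = [[1, 3, 4], [2], [5]].
Insert 8: appended to row 1. P = [[1, 3, 5, 8], [4], [7]], Q = [[1, 3, 4, 6], [2], [5]].
Insert 2: 2 bumps 3 from row 1; 3 bumps 4 from row 2; 4 bumps 7 from row 3; 7 starts row 4. P = [[1, 2, 5, 8], [3], [4], [7]], Q = [[1, 3, 4, 6], [2], [5], [7]].
Insert 6: 6 bumps 8 from row 1; 8 appends to row 2. P = [[1, 2, 5, 6], [3, 8], [4], [7]], Q = [[1, 3, 4, 6], [2, 8], [5], [7]].

So P = [[1, 2, 5, 6], [3, 8], [4], [7]], Q = [[1, 3, 4, 6], [2, 8], [5], [7]].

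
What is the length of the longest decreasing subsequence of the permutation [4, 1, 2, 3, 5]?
2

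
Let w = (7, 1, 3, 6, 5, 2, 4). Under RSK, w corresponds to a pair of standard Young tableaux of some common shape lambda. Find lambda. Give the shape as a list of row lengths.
Row-insert each entry into an empty tableau.

After inserting 7: P = [[7]].
After inserting 1: P = [[1], [7]].
After inserting 3: P = [[1, 3], [7]].
After inserting 6: P = [[1, 3, 6], [7]].
After inserting 5: P = [[1, 3, 5], [6], [7]].
After inserting 2: P = [[1, 2, 5], [3], [6], [7]].
After inserting 4: P = [[1, 2, 4], [3, 5], [6], [7]].

The final insertion tableau P = [[1, 2, 4], [3, 5], [6], [7]] has shape [3, 2, 1, 1].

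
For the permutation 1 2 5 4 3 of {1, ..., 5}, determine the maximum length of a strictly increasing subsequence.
3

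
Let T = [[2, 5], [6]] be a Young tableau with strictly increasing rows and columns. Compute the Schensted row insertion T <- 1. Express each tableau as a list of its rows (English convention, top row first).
In row 1, 1 replaces 2 (the leftmost entry greater than 1); 2 is bumped to row 2. In row 2, 2 replaces 6 (the leftmost entry greater than 2); 6 is bumped to row 3. 6 starts a new row 3. The new tableau is [[1, 5], [2], [6]].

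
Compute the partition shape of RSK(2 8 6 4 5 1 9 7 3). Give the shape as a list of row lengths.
[4, 2, 2, 1]

Row-insert each entry into an empty tableau.

After inserting 2: P = [[2]].
After inserting 8: P = [[2, 8]].
After inserting 6: P = [[2, 6], [8]].
After inserting 4: P = [[2, 4], [6], [8]].
After inserting 5: P = [[2, 4, 5], [6], [8]].
After inserting 1: P = [[1, 4, 5], [2], [6], [8]].
After inserting 9: P = [[1, 4, 5, 9], [2], [6], [8]].
After inserting 7: P = [[1, 4, 5, 7], [2, 9], [6], [8]].
After inserting 3: P = [[1, 3, 5, 7], [2, 4], [6, 9], [8]].

The final insertion tableau P = [[1, 3, 5, 7], [2, 4], [6, 9], [8]] has shape [4, 2, 2, 1].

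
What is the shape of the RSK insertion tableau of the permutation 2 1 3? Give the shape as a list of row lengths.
[2, 1]

Row-insert each entry into an empty tableau.

After inserting 2: P = [[2]].
After inserting 1: P = [[1], [2]].
After inserting 3: P = [[1, 3], [2]].

The final insertion tableau P = [[1, 3], [2]] has shape [2, 1].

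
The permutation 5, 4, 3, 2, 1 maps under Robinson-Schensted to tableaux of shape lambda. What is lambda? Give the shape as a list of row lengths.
[1, 1, 1, 1, 1]

Row-insert each entry into an empty tableau.

After inserting 5: P = [[5]].
After inserting 4: P = [[4], [5]].
After inserting 3: P = [[3], [4], [5]].
After inserting 2: P = [[2], [3], [4], [5]].
After inserting 1: P = [[1], [2], [3], [4], [5]].

The final insertion tableau P = [[1], [2], [3], [4], [5]] has shape [1, 1, 1, 1, 1].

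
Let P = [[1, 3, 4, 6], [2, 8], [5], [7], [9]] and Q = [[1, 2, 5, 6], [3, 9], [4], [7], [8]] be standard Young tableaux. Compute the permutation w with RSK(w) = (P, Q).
2 9 7 3 5 8 4 1 6

Reverse the RSK construction: for i from n down to 1, find the cell of Q containing i, remove the entry at that cell from P, and reverse-bump it up through P; the value ejected from row 1 is w(i).

Step i=9: Q has 9 at row 2, column 2; remove 8 from row 2 of P and reverse-bump: 8 enters row 1 and ejects 6. So w(9) = 6. P is now [[1, 3, 4, 8], [2], [5], [7], [9]].
Step i=8: Q has 8 at row 5, column 1; remove 9 from row 5 of P and reverse-bump: 9 enters row 4 and ejects 7; 7 enters row 3 and ejects 5; 5 enters row 2 and ejects 2; 2 enters row 1 and ejects 1. So w(8) = 1. P is now [[2, 3, 4, 8], [5], [7], [9]].
Step i=7: Q has 7 at row 4, column 1; remove 9 from row 4 of P and reverse-bump: 9 enters row 3 and ejects 7; 7 enters row 2 and ejects 5; 5 enters row 1 and ejects 4. So w(7) = 4. P is now [[2, 3, 5, 8], [7], [9]].
Step i=6: Q has 6 at row 1, column 4; remove that cell from P, ejecting 8. So w(6) = 8. P is now [[2, 3, 5], [7], [9]].
Step i=5: Q has 5 at row 1, column 3; remove that cell from P, ejecting 5. So w(5) = 5. P is now [[2, 3], [7], [9]].
Step i=4: Q has 4 at row 3, column 1; remove 9 from row 3 of P and reverse-bump: 9 enters row 2 and ejects 7; 7 enters row 1 and ejects 3. So w(4) = 3. P is now [[2, 7], [9]].
Step i=3: Q has 3 at row 2, column 1; remove 9 from row 2 of P and reverse-bump: 9 enters row 1 and ejects 7. So w(3) = 7. P is now [[2, 9]].
Step i=2: Q has 2 at row 1, column 2; remove that cell from P, ejecting 9. So w(2) = 9. P is now [[2]].
Step i=1: Q has 1 at row 1, column 1; remove that cell from P, ejecting 2. So w(1) = 2. P is now [].

So w = 2 9 7 3 5 8 4 1 6.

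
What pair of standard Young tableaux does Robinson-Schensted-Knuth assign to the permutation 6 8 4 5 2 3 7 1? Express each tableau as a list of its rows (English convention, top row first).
P = [[1, 3, 7], [2, 5], [4, 8], [6]], Q = [[1, 2, 7], [3, 4], [5, 6], [8]]

Insert each entry of the permutation into P by Schensted row insertion, recording in Q the position of each new cell.

Insert 6: appended to row 1. P = [[6]].
Insert 8: appended to row 1. P = [[6, 8]].
Insert 4: 4 bumps 6 from row 1; 6 starts row 2. P = [[4, 8], [6]].
Insert 5: 5 bumps 8 from row 1; 8 appends to row 2. P = [[4, 5], [6, 8]].
Insert 2: 2 bumps 4 from row 1; 4 bumps 6 from row 2; 6 starts row 3. P = [[2, 5], [4, 8], [6]].
Insert 3: 3 bumps 5 from row 1; 5 bumps 8 from row 2; 8 appends to row 3. P = [[2, 3], [4, 5], [6, 8]].
Insert 7: appended to row 1. P = [[2, 3, 7], [4, 5], [6, 8]].
Insert 1: 1 bumps 2 from row 1; 2 bumps 4 from row 2; 4 bumps 6 from row 3; 6 starts row 4. P = [[1, 3, 7], [2, 5], [4, 8], [6]].

So P = [[1, 3, 7], [2, 5], [4, 8], [6]], Q = [[1, 2, 7], [3, 4], [5, 6], [8]].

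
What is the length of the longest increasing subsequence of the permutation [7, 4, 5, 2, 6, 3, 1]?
3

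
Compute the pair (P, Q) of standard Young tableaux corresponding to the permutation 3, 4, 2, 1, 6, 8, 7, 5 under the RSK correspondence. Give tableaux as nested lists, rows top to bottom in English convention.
P = [[1, 4, 5, 7], [2, 6], [3, 8]], Q = [[1, 2, 5, 6], [3, 7], [4, 8]]

Insert each entry of the permutation into P by Schensted row insertion, recording in Q the position of each new cell.

Insert 3: appended to row 1. P = [[3]].
Insert 4: appended to row 1. P = [[3, 4]].
Insert 2: 2 bumps 3 from row 1; 3 starts row 2. P = [[2, 4], [3]].
Insert 1: 1 bumps 2 from row 1; 2 bumps 3 from row 2; 3 starts row 3. P = [[1, 4], [2], [3]].
Insert 6: appended to row 1. P = [[1, 4, 6], [2], [3]].
Insert 8: appended to row 1. P = [[1, 4, 6, 8], [2], [3]].
Insert 7: 7 bumps 8 from row 1; 8 appends to row 2. P = [[1, 4, 6, 7], [2, 8], [3]].
Insert 5: 5 bumps 6 from row 1; 6 bumps 8 from row 2; 8 appends to row 3. P = [[1, 4, 5, 7], [2, 6], [3, 8]].

So P = [[1, 4, 5, 7], [2, 6], [3, 8]], Q = [[1, 2, 5, 6], [3, 7], [4, 8]].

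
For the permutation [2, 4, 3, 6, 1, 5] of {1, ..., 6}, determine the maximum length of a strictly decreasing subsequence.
3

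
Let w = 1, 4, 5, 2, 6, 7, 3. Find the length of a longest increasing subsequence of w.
5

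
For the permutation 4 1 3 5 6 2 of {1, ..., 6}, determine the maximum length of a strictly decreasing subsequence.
3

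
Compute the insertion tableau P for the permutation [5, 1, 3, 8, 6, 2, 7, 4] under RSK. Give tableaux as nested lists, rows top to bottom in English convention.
P = [[1, 2, 4, 7], [3, 6], [5, 8]]

After inserting 5: P = [[5]].
After inserting 1: P = [[1], [5]].
After inserting 3: P = [[1, 3], [5]].
After inserting 8: P = [[1, 3, 8], [5]].
After inserting 6: P = [[1, 3, 6], [5, 8]].
After inserting 2: P = [[1, 2, 6], [3, 8], [5]].
After inserting 7: P = [[1, 2, 6, 7], [3, 8], [5]].
After inserting 4: P = [[1, 2, 4, 7], [3, 6], [5, 8]].

So P = [[1, 2, 4, 7], [3, 6], [5, 8]].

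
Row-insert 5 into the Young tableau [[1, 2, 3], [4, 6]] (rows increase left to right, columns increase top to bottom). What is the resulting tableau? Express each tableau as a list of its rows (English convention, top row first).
5 is larger than every entry of row 1, so it is appended to row 1. The new tableau is [[1, 2, 3, 5], [4, 6]].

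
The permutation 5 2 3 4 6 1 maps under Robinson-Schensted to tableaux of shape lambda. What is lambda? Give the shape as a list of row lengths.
Row-insert each entry into an empty tableau.

After inserting 5: P = [[5]].
After inserting 2: P = [[2], [5]].
After inserting 3: P = [[2, 3], [5]].
After inserting 4: P = [[2, 3, 4], [5]].
After inserting 6: P = [[2, 3, 4, 6], [5]].
After inserting 1: P = [[1, 3, 4, 6], [2], [5]].

The final insertion tableau P = [[1, 3, 4, 6], [2], [5]] has shape [4, 1, 1].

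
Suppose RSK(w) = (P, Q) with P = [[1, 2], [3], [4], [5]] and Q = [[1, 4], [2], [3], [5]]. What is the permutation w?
Reverse the RSK construction: for i from n down to 1, find the cell of Q containing i, remove the entry at that cell from P, and reverse-bump it up through P; the value ejected from row 1 is w(i).

Step i=5: Q has 5 at row 4, column 1; remove 5 from row 4 of P and reverse-bump: 5 enters row 3 and ejects 4; 4 enters row 2 and ejects 3; 3 enters row 1 and ejects 2. So w(5) = 2. P is now [[1, 3], [4], [5]].
Step i=4: Q has 4 at row 1, column 2; remove that cell from P, ejecting 3. So w(4) = 3. P is now [[1], [4], [5]].
Step i=3: Q has 3 at row 3, column 1; remove 5 from row 3 of P and reverse-bump: 5 enters row 2 and ejects 4; 4 enters row 1 and ejects 1. So w(3) = 1. P is now [[4], [5]].
Step i=2: Q has 2 at row 2, column 1; remove 5 from row 2 of P and reverse-bump: 5 enters row 1 and ejects 4. So w(2) = 4. P is now [[5]].
Step i=1: Q has 1 at row 1, column 1; remove that cell from P, ejecting 5. So w(1) = 5. P is now [].

So w = 5 4 1 3 2.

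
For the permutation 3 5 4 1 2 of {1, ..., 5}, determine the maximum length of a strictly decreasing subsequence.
3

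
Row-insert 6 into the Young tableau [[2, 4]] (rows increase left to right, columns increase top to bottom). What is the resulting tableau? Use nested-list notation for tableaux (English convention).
6 is larger than every entry of row 1, so it is appended to row 1. The new tableau is [[2, 4, 6]].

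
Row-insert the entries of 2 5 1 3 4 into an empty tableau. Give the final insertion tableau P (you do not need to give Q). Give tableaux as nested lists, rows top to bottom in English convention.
P = [[1, 3, 4], [2, 5]]

Insert 2: appended to row 1. P = [[2]].
Insert 5: appended to row 1. P = [[2, 5]].
Insert 1: 1 bumps 2 from row 1; 2 starts row 2. P = [[1, 5], [2]].
Insert 3: 3 bumps 5 from row 1; 5 appends to row 2. P = [[1, 3], [2, 5]].
Insert 4: appended to row 1. P = [[1, 3, 4], [2, 5]].

So P = [[1, 3, 4], [2, 5]].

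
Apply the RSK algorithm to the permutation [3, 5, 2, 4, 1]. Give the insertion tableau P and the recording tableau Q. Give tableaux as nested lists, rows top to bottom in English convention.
P = [[1, 4], [2, 5], [3]], Q = [[1, 2], [3, 4], [5]]

Insert each entry of the permutation into P by Schensted row insertion, recording in Q the position of each new cell.

Insert 3: appended to row 1. P = [[3]].
Insert 5: appended to row 1. P = [[3, 5]].
Insert 2: 2 bumps 3 from row 1; 3 starts row 2. P = [[2, 5], [3]].
Insert 4: 4 bumps 5 from row 1; 5 appends to row 2. P = [[2, 4], [3, 5]].
Insert 1: 1 bumps 2 from row 1; 2 bumps 3 from row 2; 3 starts row 3. P = [[1, 4], [2, 5], [3]].

So P = [[1, 4], [2, 5], [3]], Q = [[1, 2], [3, 4], [5]].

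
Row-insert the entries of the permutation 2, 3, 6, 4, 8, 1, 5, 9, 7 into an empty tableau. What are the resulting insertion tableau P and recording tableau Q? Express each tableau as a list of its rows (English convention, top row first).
Insert each entry of the permutation into P by Schensted row insertion, recording in Q the position of each new cell.

Insert 2: appended to row 1. P = [[2]].
Insert 3: appended to row 1. P = [[2, 3]].
Insert 6: appended to row 1. P = [[2, 3, 6]].
Insert 4: 4 bumps 6 from row 1; 6 starts row 2. P = [[2, 3, 4], [6]].
Insert 8: appended to row 1. P = [[2, 3, 4, 8], [6]].
Insert 1: 1 bumps 2 from row 1; 2 bumps 6 from row 2; 6 starts row 3. P = [[1, 3, 4, 8], [2], [6]].
Insert 5: 5 bumps 8 from row 1; 8 appends to row 2. P = [[1, 3, 4, 5], [2, 8], [6]].
Insert 9: appended to row 1. P = [[1, 3, 4, 5, 9], [2, 8], [6]].
Insert 7: 7 bumps 9 from row 1; 9 appends to row 2. P = [[1, 3, 4, 5, 7], [2, 8, 9], [6]].

So P = [[1, 3, 4, 5, 7], [2, 8, 9], [6]], Q = [[1, 2, 3, 5, 8], [4, 7, 9], [6]].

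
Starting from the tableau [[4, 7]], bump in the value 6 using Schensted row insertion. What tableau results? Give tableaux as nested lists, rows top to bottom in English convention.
[[4, 6], [7]]

In row 1, 6 replaces 7 (the leftmost entry greater than 6); 7 is bumped to row 2. 7 starts a new row 2. The new tableau is [[4, 6], [7]].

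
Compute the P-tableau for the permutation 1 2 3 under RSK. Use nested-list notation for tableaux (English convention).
Insert 1: appended to row 1. P = [[1]].
Insert 2: appended to row 1. P = [[1, 2]].
Insert 3: appended to row 1. P = [[1, 2, 3]].

So P = [[1, 2, 3]].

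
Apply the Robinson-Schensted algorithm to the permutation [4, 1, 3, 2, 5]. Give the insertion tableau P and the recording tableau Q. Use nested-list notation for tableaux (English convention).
P = [[1, 2, 5], [3], [4]], Q = [[1, 3, 5], [2], [4]]

Insert each entry of the permutation into P by Schensted row insertion, recording in Q the position of each new cell.

Insert 4: appended to row 1. P = [[4]].
Insert 1: 1 bumps 4 from row 1; 4 starts row 2. P = [[1], [4]].
Insert 3: appended to row 1. P = [[1, 3], [4]].
Insert 2: 2 bumps 3 from row 1; 3 bumps 4 from row 2; 4 starts row 3. P = [[1, 2], [3], [4]].
Insert 5: appended to row 1. P = [[1, 2, 5], [3], [4]].

So P = [[1, 2, 5], [3], [4]], Q = [[1, 3, 5], [2], [4]].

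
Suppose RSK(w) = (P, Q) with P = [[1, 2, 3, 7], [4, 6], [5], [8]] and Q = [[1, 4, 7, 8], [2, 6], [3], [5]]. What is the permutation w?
8 5 4 6 1 2 3 7

Reverse the RSK construction: for i from n down to 1, find the cell of Q containing i, remove the entry at that cell from P, and reverse-bump it up through P; the value ejected from row 1 is w(i).

Step i=8: Q has 8 at row 1, column 4; remove that cell from P, ejecting 7. So w(8) = 7. P is now [[1, 2, 3], [4, 6], [5], [8]].
Step i=7: Q has 7 at row 1, column 3; remove that cell from P, ejecting 3. So w(7) = 3. P is now [[1, 2], [4, 6], [5], [8]].
Step i=6: Q has 6 at row 2, column 2; remove 6 from row 2 of P and reverse-bump: 6 enters row 1 and ejects 2. So w(6) = 2. P is now [[1, 6], [4], [5], [8]].
Step i=5: Q has 5 at row 4, column 1; remove 8 from row 4 of P and reverse-bump: 8 enters row 3 and ejects 5; 5 enters row 2 and ejects 4; 4 enters row 1 and ejects 1. So w(5) = 1. P is now [[4, 6], [5], [8]].
Step i=4: Q has 4 at row 1, column 2; remove that cell from P, ejecting 6. So w(4) = 6. P is now [[4], [5], [8]].
Step i=3: Q has 3 at row 3, column 1; remove 8 from row 3 of P and reverse-bump: 8 enters row 2 and ejects 5; 5 enters row 1 and ejects 4. So w(3) = 4. P is now [[5], [8]].
Step i=2: Q has 2 at row 2, column 1; remove 8 from row 2 of P and reverse-bump: 8 enters row 1 and ejects 5. So w(2) = 5. P is now [[8]].
Step i=1: Q has 1 at row 1, column 1; remove that cell from P, ejecting 8. So w(1) = 8. P is now [].

So w = 8 5 4 6 1 2 3 7.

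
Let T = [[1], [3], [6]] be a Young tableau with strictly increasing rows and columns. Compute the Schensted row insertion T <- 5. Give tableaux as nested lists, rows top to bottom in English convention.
[[1, 5], [3], [6]]

5 is larger than every entry of row 1, so it is appended to row 1. The new tableau is [[1, 5], [3], [6]].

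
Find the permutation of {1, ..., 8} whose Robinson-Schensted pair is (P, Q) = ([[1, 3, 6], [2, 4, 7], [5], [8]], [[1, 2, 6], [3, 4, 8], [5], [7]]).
Reverse the RSK construction: for i from n down to 1, find the cell of Q containing i, remove the entry at that cell from P, and reverse-bump it up through P; the value ejected from row 1 is w(i).

Step i=8: Q has 8 at row 2, column 3; remove 7 from row 2 of P and reverse-bump: 7 enters row 1 and ejects 6. So w(8) = 6. P is now [[1, 3, 7], [2, 4], [5], [8]].
Step i=7: Q has 7 at row 4, column 1; remove 8 from row 4 of P and reverse-bump: 8 enters row 3 and ejects 5; 5 enters row 2 and ejects 4; 4 enters row 1 and ejects 3. So w(7) = 3. P is now [[1, 4, 7], [2, 5], [8]].
Step i=6: Q has 6 at row 1, column 3; remove that cell from P, ejecting 7. So w(6) = 7. P is now [[1, 4], [2, 5], [8]].
Step i=5: Q has 5 at row 3, column 1; remove 8 from row 3 of P and reverse-bump: 8 enters row 2 and ejects 5; 5 enters row 1 and ejects 4. So w(5) = 4. P is now [[1, 5], [2, 8]].
Step i=4: Q has 4 at row 2, column 2; remove 8 from row 2 of P and reverse-bump: 8 enters row 1 and ejects 5. So w(4) = 5. P is now [[1, 8], [2]].
Step i=3: Q has 3 at row 2, column 1; remove 2 from row 2 of P and reverse-bump: 2 enters row 1 and ejects 1. So w(3) = 1. P is now [[2, 8]].
Step i=2: Q has 2 at row 1, column 2; remove that cell from P, ejecting 8. So w(2) = 8. P is now [[2]].
Step i=1: Q has 1 at row 1, column 1; remove that cell from P, ejecting 2. So w(1) = 2. P is now [].

So w = 2 8 1 5 4 7 3 6.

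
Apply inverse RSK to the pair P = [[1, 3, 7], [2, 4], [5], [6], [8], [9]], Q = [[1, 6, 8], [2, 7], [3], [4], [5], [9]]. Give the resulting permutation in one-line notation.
Reverse the RSK construction: for i from n down to 1, find the cell of Q containing i, remove the entry at that cell from P, and reverse-bump it up through P; the value ejected from row 1 is w(i).

Step i=9: Q has 9 at row 6, column 1; remove 9 from row 6 of P and reverse-bump: 9 enters row 5 and ejects 8; 8 enters row 4 and ejects 6; 6 enters row 3 and ejects 5; 5 enters row 2 and ejects 4; 4 enters row 1 and ejects 3. So w(9) = 3. P is now [[1, 4, 7], [2, 5], [6], [8], [9]].
Step i=8: Q has 8 at row 1, column 3; remove that cell from P, ejecting 7. So w(8) = 7. P is now [[1, 4], [2, 5], [6], [8], [9]].
Step i=7: Q has 7 at row 2, column 2; remove 5 from row 2 of P and reverse-bump: 5 enters row 1 and ejects 4. So w(7) = 4. P is now [[1, 5], [2], [6], [8], [9]].
Step i=6: Q has 6 at row 1, column 2; remove that cell from P, ejecting 5. So w(6) = 5. P is now [[1], [2], [6], [8], [9]].
Step i=5: Q has 5 at row 5, column 1; remove 9 from row 5 of P and reverse-bump: 9 enters row 4 and ejects 8; 8 enters row 3 and ejects 6; 6 enters row 2 and ejects 2; 2 enters row 1 and ejects 1. So w(5) = 1. P is now [[2], [6], [8], [9]].
Step i=4: Q has 4 at row 4, column 1; remove 9 from row 4 of P and reverse-bump: 9 enters row 3 and ejects 8; 8 enters row 2 and ejects 6; 6 enters row 1 and ejects 2. So w(4) = 2. P is now [[6], [8], [9]].
Step i=3: Q has 3 at row 3, column 1; remove 9 from row 3 of P and reverse-bump: 9 enters row 2 and ejects 8; 8 enters row 1 and ejects 6. So w(3) = 6. P is now [[8], [9]].
Step i=2: Q has 2 at row 2, column 1; remove 9 from row 2 of P and reverse-bump: 9 enters row 1 and ejects 8. So w(2) = 8. P is now [[9]].
Step i=1: Q has 1 at row 1, column 1; remove that cell from P, ejecting 9. So w(1) = 9. P is now [].

So w = 9 8 6 2 1 5 4 7 3.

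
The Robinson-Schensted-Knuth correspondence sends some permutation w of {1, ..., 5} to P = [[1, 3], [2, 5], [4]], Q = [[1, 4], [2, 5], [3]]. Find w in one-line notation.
4 2 1 5 3

Reverse the RSK construction: for i from n down to 1, find the cell of Q containing i, remove the entry at that cell from P, and reverse-bump it up through P; the value ejected from row 1 is w(i).

Step i=5: Q has 5 at row 2, column 2; remove 5 from row 2 of P and reverse-bump: 5 enters row 1 and ejects 3. So w(5) = 3. P is now [[1, 5], [2], [4]].
Step i=4: Q has 4 at row 1, column 2; remove that cell from P, ejecting 5. So w(4) = 5. P is now [[1], [2], [4]].
Step i=3: Q has 3 at row 3, column 1; remove 4 from row 3 of P and reverse-bump: 4 enters row 2 and ejects 2; 2 enters row 1 and ejects 1. So w(3) = 1. P is now [[2], [4]].
Step i=2: Q has 2 at row 2, column 1; remove 4 from row 2 of P and reverse-bump: 4 enters row 1 and ejects 2. So w(2) = 2. P is now [[4]].
Step i=1: Q has 1 at row 1, column 1; remove that cell from P, ejecting 4. So w(1) = 4. P is now [].

So w = 4 2 1 5 3.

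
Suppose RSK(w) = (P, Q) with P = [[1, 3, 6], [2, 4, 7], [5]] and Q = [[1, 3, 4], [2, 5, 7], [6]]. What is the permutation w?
Reverse the RSK construction: for i from n down to 1, find the cell of Q containing i, remove the entry at that cell from P, and reverse-bump it up through P; the value ejected from row 1 is w(i).

Step i=7: Q has 7 at row 2, column 3; remove 7 from row 2 of P and reverse-bump: 7 enters row 1 and ejects 6. So w(7) = 6. P is now [[1, 3, 7], [2, 4], [5]].
Step i=6: Q has 6 at row 3, column 1; remove 5 from row 3 of P and reverse-bump: 5 enters row 2 and ejects 4; 4 enters row 1 and ejects 3. So w(6) = 3. P is now [[1, 4, 7], [2, 5]].
Step i=5: Q has 5 at row 2, column 2; remove 5 from row 2 of P and reverse-bump: 5 enters row 1 and ejects 4. So w(5) = 4. P is now [[1, 5, 7], [2]].
Step i=4: Q has 4 at row 1, column 3; remove that cell from P, ejecting 7. So w(4) = 7. P is now [[1, 5], [2]].
Step i=3: Q has 3 at row 1, column 2; remove that cell from P, ejecting 5. So w(3) = 5. P is now [[1], [2]].
Step i=2: Q has 2 at row 2, column 1; remove 2 from row 2 of P and reverse-bump: 2 enters row 1 and ejects 1. So w(2) = 1. P is now [[2]].
Step i=1: Q has 1 at row 1, column 1; remove that cell from P, ejecting 2. So w(1) = 2. P is now [].

So w = 2 1 5 7 4 3 6.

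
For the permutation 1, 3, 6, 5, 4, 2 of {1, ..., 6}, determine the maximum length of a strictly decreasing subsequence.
4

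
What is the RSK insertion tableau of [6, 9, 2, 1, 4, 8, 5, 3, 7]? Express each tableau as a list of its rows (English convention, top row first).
After inserting 6: P = [[6]].
After inserting 9: P = [[6, 9]].
After inserting 2: P = [[2, 9], [6]].
After inserting 1: P = [[1, 9], [2], [6]].
After inserting 4: P = [[1, 4], [2, 9], [6]].
After inserting 8: P = [[1, 4, 8], [2, 9], [6]].
After inserting 5: P = [[1, 4, 5], [2, 8], [6, 9]].
After inserting 3: P = [[1, 3, 5], [2, 4], [6, 8], [9]].
After inserting 7: P = [[1, 3, 5, 7], [2, 4], [6, 8], [9]].

So P = [[1, 3, 5, 7], [2, 4], [6, 8], [9]].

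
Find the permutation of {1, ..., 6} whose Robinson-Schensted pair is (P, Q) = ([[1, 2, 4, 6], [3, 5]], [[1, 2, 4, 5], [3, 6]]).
1 3 2 5 6 4

Reverse the RSK construction: for i from n down to 1, find the cell of Q containing i, remove the entry at that cell from P, and reverse-bump it up through P; the value ejected from row 1 is w(i).

Step i=6: Q has 6 at row 2, column 2; remove 5 from row 2 of P and reverse-bump: 5 enters row 1 and ejects 4. So w(6) = 4. P is now [[1, 2, 5, 6], [3]].
Step i=5: Q has 5 at row 1, column 4; remove that cell from P, ejecting 6. So w(5) = 6. P is now [[1, 2, 5], [3]].
Step i=4: Q has 4 at row 1, column 3; remove that cell from P, ejecting 5. So w(4) = 5. P is now [[1, 2], [3]].
Step i=3: Q has 3 at row 2, column 1; remove 3 from row 2 of P and reverse-bump: 3 enters row 1 and ejects 2. So w(3) = 2. P is now [[1, 3]].
Step i=2: Q has 2 at row 1, column 2; remove that cell from P, ejecting 3. So w(2) = 3. P is now [[1]].
Step i=1: Q has 1 at row 1, column 1; remove that cell from P, ejecting 1. So w(1) = 1. P is now [].

So w = 1 3 2 5 6 4.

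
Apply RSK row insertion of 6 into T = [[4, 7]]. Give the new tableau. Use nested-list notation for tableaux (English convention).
In row 1, 6 replaces 7 (the leftmost entry greater than 6); 7 is bumped to row 2. 7 starts a new row 2. The new tableau is [[4, 6], [7]].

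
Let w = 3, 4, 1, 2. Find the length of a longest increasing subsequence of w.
2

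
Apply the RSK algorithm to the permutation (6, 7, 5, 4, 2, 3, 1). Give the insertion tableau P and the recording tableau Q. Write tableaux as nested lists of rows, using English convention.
Insert each entry of the permutation into P by Schensted row insertion, recording in Q the position of each new cell.

Insert 6: appended to row 1. P = [[6]], Q = [[1]].
Insert 7: appended to row 1. P = [[6, 7]], Q = [[1, 2]].
Insert 5: 5 bumps 6 from row 1; 6 starts row 2. P = [[5, 7], [6]], Q = [[1, 2], [3]].
Insert 4: 4 bumps 5 from row 1; 5 bumps 6 from row 2; 6 starts row 3. P = [[4, 7], [5], [6]], Q = [[1, 2], [3], [4]].
Insert 2: 2 bumps 4 from row 1; 4 bumps 5 from row 2; 5 bumps 6 from row 3; 6 starts row 4. P = [[2, 7], [4], [5], [6]], Q = [[1, 2], [3], [4], [5]].
Insert 3: 3 bumps 7 from row 1; 7 appends to row 2. P = [[2, 3], [4, 7], [5], [6]], Q = [[1, 2], [3, 6], [4], [5]].
Insert 1: 1 bumps 2 from row 1; 2 bumps 4 from row 2; 4 bumps 5 from row 3; 5 bumps 6 from row 4; 6 starts row 5. P = [[1, 3], [2, 7], [4], [5], [6]], Q = [[1, 2], [3, 6], [4], [5], [7]].

So P = [[1, 3], [2, 7], [4], [5], [6]], Q = [[1, 2], [3, 6], [4], [5], [7]].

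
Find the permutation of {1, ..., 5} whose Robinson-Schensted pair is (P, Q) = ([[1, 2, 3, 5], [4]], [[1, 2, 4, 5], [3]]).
Reverse the RSK construction: for i from n down to 1, find the cell of Q containing i, remove the entry at that cell from P, and reverse-bump it up through P; the value ejected from row 1 is w(i).

Step i=5: Q has 5 at row 1, column 4; remove that cell from P, ejecting 5. So w(5) = 5. P is now [[1, 2, 3], [4]].
Step i=4: Q has 4 at row 1, column 3; remove that cell from P, ejecting 3. So w(4) = 3. P is now [[1, 2], [4]].
Step i=3: Q has 3 at row 2, column 1; remove 4 from row 2 of P and reverse-bump: 4 enters row 1 and ejects 2. So w(3) = 2. P is now [[1, 4]].
Step i=2: Q has 2 at row 1, column 2; remove that cell from P, ejecting 4. So w(2) = 4. P is now [[1]].
Step i=1: Q has 1 at row 1, column 1; remove that cell from P, ejecting 1. So w(1) = 1. P is now [].

So w = 1 4 2 3 5.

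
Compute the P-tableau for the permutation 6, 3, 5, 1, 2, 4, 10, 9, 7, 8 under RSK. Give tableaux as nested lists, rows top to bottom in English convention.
Insert 6: appended to row 1. P = [[6]].
Insert 3: 3 bumps 6 from row 1; 6 starts row 2. P = [[3], [6]].
Insert 5: appended to row 1. P = [[3, 5], [6]].
Insert 1: 1 bumps 3 from row 1; 3 bumps 6 from row 2; 6 starts row 3. P = [[1, 5], [3], [6]].
Insert 2: 2 bumps 5 from row 1; 5 appends to row 2. P = [[1, 2], [3, 5], [6]].
Insert 4: appended to row 1. P = [[1, 2, 4], [3, 5], [6]].
Insert 10: appended to row 1. P = [[1, 2, 4, 10], [3, 5], [6]].
Insert 9: 9 bumps 10 from row 1; 10 appends to row 2. P = [[1, 2, 4, 9], [3, 5, 10], [6]].
Insert 7: 7 bumps 9 from row 1; 9 bumps 10 from row 2; 10 appends to row 3. P = [[1, 2, 4, 7], [3, 5, 9], [6, 10]].
Insert 8: appended to row 1. P = [[1, 2, 4, 7, 8], [3, 5, 9], [6, 10]].

So P = [[1, 2, 4, 7, 8], [3, 5, 9], [6, 10]].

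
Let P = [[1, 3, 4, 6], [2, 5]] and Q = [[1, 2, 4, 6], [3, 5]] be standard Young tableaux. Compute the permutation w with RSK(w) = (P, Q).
2 3 1 5 4 6

Reverse the RSK construction: for i from n down to 1, find the cell of Q containing i, remove the entry at that cell from P, and reverse-bump it up through P; the value ejected from row 1 is w(i).

Step i=6: Q has 6 at row 1, column 4; remove that cell from P, ejecting 6. So w(6) = 6. P is now [[1, 3, 4], [2, 5]].
Step i=5: Q has 5 at row 2, column 2; remove 5 from row 2 of P and reverse-bump: 5 enters row 1 and ejects 4. So w(5) = 4. P is now [[1, 3, 5], [2]].
Step i=4: Q has 4 at row 1, column 3; remove that cell from P, ejecting 5. So w(4) = 5. P is now [[1, 3], [2]].
Step i=3: Q has 3 at row 2, column 1; remove 2 from row 2 of P and reverse-bump: 2 enters row 1 and ejects 1. So w(3) = 1. P is now [[2, 3]].
Step i=2: Q has 2 at row 1, column 2; remove that cell from P, ejecting 3. So w(2) = 3. P is now [[2]].
Step i=1: Q has 1 at row 1, column 1; remove that cell from P, ejecting 2. So w(1) = 2. P is now [].

So w = 2 3 1 5 4 6.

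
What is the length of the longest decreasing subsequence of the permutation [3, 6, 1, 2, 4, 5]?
2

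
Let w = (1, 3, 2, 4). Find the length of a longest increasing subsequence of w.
3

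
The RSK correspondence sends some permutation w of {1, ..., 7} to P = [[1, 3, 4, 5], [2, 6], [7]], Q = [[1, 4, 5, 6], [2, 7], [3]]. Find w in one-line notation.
Reverse the RSK construction: for i from n down to 1, find the cell of Q containing i, remove the entry at that cell from P, and reverse-bump it up through P; the value ejected from row 1 is w(i).

Step i=7: Q has 7 at row 2, column 2; remove 6 from row 2 of P and reverse-bump: 6 enters row 1 and ejects 5. So w(7) = 5. P is now [[1, 3, 4, 6], [2], [7]].
Step i=6: Q has 6 at row 1, column 4; remove that cell from P, ejecting 6. So w(6) = 6. P is now [[1, 3, 4], [2], [7]].
Step i=5: Q has 5 at row 1, column 3; remove that cell from P, ejecting 4. So w(5) = 4. P is now [[1, 3], [2], [7]].
Step i=4: Q has 4 at row 1, column 2; remove that cell from P, ejecting 3. So w(4) = 3. P is now [[1], [2], [7]].
Step i=3: Q has 3 at row 3, column 1; remove 7 from row 3 of P and reverse-bump: 7 enters row 2 and ejects 2; 2 enters row 1 and ejects 1. So w(3) = 1. P is now [[2], [7]].
Step i=2: Q has 2 at row 2, column 1; remove 7 from row 2 of P and reverse-bump: 7 enters row 1 and ejects 2. So w(2) = 2. P is now [[7]].
Step i=1: Q has 1 at row 1, column 1; remove that cell from P, ejecting 7. So w(1) = 7. P is now [].

So w = 7 2 1 3 4 6 5.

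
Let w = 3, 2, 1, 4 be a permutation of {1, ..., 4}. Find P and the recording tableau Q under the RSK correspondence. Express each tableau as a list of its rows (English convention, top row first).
Insert each entry of the permutation into P by Schensted row insertion, recording in Q the position of each new cell.

Insert 3: appended to row 1. P = [[3]].
Insert 2: 2 bumps 3 from row 1; 3 starts row 2. P = [[2], [3]].
Insert 1: 1 bumps 2 from row 1; 2 bumps 3 from row 2; 3 starts row 3. P = [[1], [2], [3]].
Insert 4: appended to row 1. P = [[1, 4], [2], [3]].

So P = [[1, 4], [2], [3]], Q = [[1, 4], [2], [3]].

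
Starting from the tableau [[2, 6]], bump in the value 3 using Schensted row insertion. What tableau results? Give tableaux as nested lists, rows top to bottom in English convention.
[[2, 3], [6]]

In row 1, 3 replaces 6 (the leftmost entry greater than 3); 6 is bumped to row 2. 6 starts a new row 2. The new tableau is [[2, 3], [6]].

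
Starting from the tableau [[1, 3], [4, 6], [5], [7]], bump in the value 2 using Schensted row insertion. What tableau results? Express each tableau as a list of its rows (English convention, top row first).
In row 1, 2 replaces 3 (the leftmost entry greater than 2); 3 is bumped to row 2. In row 2, 3 replaces 4 (the leftmost entry greater than 3); 4 is bumped to row 3. In row 3, 4 replaces 5 (the leftmost entry greater than 4); 5 is bumped to row 4. In row 4, 5 replaces 7 (the leftmost entry greater than 5); 7 is bumped to row 5. 7 starts a new row 5. The new tableau is [[1, 2], [3, 6], [4], [5], [7]].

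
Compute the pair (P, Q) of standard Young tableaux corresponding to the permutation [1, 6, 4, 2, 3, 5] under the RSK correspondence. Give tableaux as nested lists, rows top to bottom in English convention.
P = [[1, 2, 3, 5], [4], [6]], Q = [[1, 2, 5, 6], [3], [4]]

Insert each entry of the permutation into P by Schensted row insertion, recording in Q the position of each new cell.

After inserting 1: P = [[1]].
After inserting 6: P = [[1, 6]].
After inserting 4: P = [[1, 4], [6]].
After inserting 2: P = [[1, 2], [4], [6]].
After inserting 3: P = [[1, 2, 3], [4], [6]].
After inserting 5: P = [[1, 2, 3, 5], [4], [6]].

So P = [[1, 2, 3, 5], [4], [6]], Q = [[1, 2, 5, 6], [3], [4]].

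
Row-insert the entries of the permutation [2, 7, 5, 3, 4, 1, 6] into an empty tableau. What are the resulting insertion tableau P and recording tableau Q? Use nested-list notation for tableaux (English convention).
P = [[1, 3, 4, 6], [2], [5], [7]], Q = [[1, 2, 5, 7], [3], [4], [6]]

Insert each entry of the permutation into P by Schensted row insertion, recording in Q the position of each new cell.

After inserting 2: P = [[2]].
After inserting 7: P = [[2, 7]].
After inserting 5: P = [[2, 5], [7]].
After inserting 3: P = [[2, 3], [5], [7]].
After inserting 4: P = [[2, 3, 4], [5], [7]].
After inserting 1: P = [[1, 3, 4], [2], [5], [7]].
After inserting 6: P = [[1, 3, 4, 6], [2], [5], [7]].

So P = [[1, 3, 4, 6], [2], [5], [7]], Q = [[1, 2, 5, 7], [3], [4], [6]].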